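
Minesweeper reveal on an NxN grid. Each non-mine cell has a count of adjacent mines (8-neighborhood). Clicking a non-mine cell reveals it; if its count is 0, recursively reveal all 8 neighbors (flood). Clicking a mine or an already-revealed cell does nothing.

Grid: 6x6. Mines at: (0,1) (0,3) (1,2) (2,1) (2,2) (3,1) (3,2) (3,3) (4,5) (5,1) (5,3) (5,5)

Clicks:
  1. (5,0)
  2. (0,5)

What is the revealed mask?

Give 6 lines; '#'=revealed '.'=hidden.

Answer: ....##
....##
....##
....##
......
#.....

Derivation:
Click 1 (5,0) count=1: revealed 1 new [(5,0)] -> total=1
Click 2 (0,5) count=0: revealed 8 new [(0,4) (0,5) (1,4) (1,5) (2,4) (2,5) (3,4) (3,5)] -> total=9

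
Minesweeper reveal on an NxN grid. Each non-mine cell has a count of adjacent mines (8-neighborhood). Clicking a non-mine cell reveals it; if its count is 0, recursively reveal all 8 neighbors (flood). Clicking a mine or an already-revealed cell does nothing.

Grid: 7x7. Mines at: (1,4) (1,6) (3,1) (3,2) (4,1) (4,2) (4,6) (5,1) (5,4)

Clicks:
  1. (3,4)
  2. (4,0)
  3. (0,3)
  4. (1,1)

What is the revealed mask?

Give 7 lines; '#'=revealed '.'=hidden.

Answer: ####...
####...
######.
...###.
#..###.
.......
.......

Derivation:
Click 1 (3,4) count=0: revealed 9 new [(2,3) (2,4) (2,5) (3,3) (3,4) (3,5) (4,3) (4,4) (4,5)] -> total=9
Click 2 (4,0) count=3: revealed 1 new [(4,0)] -> total=10
Click 3 (0,3) count=1: revealed 1 new [(0,3)] -> total=11
Click 4 (1,1) count=0: revealed 10 new [(0,0) (0,1) (0,2) (1,0) (1,1) (1,2) (1,3) (2,0) (2,1) (2,2)] -> total=21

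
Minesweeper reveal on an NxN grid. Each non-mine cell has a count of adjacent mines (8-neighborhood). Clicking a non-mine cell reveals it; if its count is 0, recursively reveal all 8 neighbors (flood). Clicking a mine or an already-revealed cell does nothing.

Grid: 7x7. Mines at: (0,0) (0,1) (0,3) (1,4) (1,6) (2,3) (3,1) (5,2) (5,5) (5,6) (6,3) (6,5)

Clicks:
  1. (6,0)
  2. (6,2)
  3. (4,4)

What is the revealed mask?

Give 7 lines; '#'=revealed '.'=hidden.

Answer: .......
.......
.......
.......
##..#..
##.....
###....

Derivation:
Click 1 (6,0) count=0: revealed 6 new [(4,0) (4,1) (5,0) (5,1) (6,0) (6,1)] -> total=6
Click 2 (6,2) count=2: revealed 1 new [(6,2)] -> total=7
Click 3 (4,4) count=1: revealed 1 new [(4,4)] -> total=8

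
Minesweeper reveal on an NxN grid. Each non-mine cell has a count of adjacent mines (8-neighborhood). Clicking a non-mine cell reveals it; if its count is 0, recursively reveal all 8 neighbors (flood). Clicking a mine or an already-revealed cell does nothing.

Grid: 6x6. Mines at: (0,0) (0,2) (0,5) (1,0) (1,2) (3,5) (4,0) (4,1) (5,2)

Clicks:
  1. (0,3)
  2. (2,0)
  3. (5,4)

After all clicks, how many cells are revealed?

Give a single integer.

Answer: 8

Derivation:
Click 1 (0,3) count=2: revealed 1 new [(0,3)] -> total=1
Click 2 (2,0) count=1: revealed 1 new [(2,0)] -> total=2
Click 3 (5,4) count=0: revealed 6 new [(4,3) (4,4) (4,5) (5,3) (5,4) (5,5)] -> total=8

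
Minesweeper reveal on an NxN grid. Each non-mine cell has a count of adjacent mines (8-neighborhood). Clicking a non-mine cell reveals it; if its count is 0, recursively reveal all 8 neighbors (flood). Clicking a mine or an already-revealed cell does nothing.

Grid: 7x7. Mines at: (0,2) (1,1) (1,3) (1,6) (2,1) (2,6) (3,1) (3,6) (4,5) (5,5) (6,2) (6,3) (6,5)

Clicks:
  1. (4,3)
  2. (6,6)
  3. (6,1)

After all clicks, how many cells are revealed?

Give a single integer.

Answer: 14

Derivation:
Click 1 (4,3) count=0: revealed 12 new [(2,2) (2,3) (2,4) (3,2) (3,3) (3,4) (4,2) (4,3) (4,4) (5,2) (5,3) (5,4)] -> total=12
Click 2 (6,6) count=2: revealed 1 new [(6,6)] -> total=13
Click 3 (6,1) count=1: revealed 1 new [(6,1)] -> total=14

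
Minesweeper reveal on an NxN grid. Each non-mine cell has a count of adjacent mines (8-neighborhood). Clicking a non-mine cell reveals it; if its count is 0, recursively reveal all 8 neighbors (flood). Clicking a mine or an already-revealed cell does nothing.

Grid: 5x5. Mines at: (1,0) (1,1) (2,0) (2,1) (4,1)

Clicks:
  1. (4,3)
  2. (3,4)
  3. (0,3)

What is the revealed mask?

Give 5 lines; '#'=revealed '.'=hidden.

Answer: ..###
..###
..###
..###
..###

Derivation:
Click 1 (4,3) count=0: revealed 15 new [(0,2) (0,3) (0,4) (1,2) (1,3) (1,4) (2,2) (2,3) (2,4) (3,2) (3,3) (3,4) (4,2) (4,3) (4,4)] -> total=15
Click 2 (3,4) count=0: revealed 0 new [(none)] -> total=15
Click 3 (0,3) count=0: revealed 0 new [(none)] -> total=15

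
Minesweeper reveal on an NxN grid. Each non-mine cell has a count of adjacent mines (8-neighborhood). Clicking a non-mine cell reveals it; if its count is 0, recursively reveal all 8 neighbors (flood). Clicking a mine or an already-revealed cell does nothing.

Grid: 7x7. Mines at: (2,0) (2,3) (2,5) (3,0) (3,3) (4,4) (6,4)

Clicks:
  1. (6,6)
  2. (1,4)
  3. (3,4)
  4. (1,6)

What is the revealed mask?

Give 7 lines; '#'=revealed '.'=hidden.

Click 1 (6,6) count=0: revealed 8 new [(3,5) (3,6) (4,5) (4,6) (5,5) (5,6) (6,5) (6,6)] -> total=8
Click 2 (1,4) count=2: revealed 1 new [(1,4)] -> total=9
Click 3 (3,4) count=4: revealed 1 new [(3,4)] -> total=10
Click 4 (1,6) count=1: revealed 1 new [(1,6)] -> total=11

Answer: .......
....#.#
.......
....###
.....##
.....##
.....##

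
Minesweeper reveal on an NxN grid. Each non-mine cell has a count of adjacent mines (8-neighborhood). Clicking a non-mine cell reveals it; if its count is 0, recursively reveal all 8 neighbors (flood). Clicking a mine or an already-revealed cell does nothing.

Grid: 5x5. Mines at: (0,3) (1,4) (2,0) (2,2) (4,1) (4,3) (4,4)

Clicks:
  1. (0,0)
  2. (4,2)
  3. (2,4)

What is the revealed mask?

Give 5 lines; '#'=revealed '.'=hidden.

Click 1 (0,0) count=0: revealed 6 new [(0,0) (0,1) (0,2) (1,0) (1,1) (1,2)] -> total=6
Click 2 (4,2) count=2: revealed 1 new [(4,2)] -> total=7
Click 3 (2,4) count=1: revealed 1 new [(2,4)] -> total=8

Answer: ###..
###..
....#
.....
..#..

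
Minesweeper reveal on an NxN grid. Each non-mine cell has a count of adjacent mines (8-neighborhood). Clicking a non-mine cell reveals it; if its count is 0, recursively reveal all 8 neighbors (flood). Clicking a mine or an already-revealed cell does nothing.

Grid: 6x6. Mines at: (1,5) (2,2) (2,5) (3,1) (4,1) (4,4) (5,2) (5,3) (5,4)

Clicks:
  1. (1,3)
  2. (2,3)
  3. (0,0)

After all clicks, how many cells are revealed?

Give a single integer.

Answer: 13

Derivation:
Click 1 (1,3) count=1: revealed 1 new [(1,3)] -> total=1
Click 2 (2,3) count=1: revealed 1 new [(2,3)] -> total=2
Click 3 (0,0) count=0: revealed 11 new [(0,0) (0,1) (0,2) (0,3) (0,4) (1,0) (1,1) (1,2) (1,4) (2,0) (2,1)] -> total=13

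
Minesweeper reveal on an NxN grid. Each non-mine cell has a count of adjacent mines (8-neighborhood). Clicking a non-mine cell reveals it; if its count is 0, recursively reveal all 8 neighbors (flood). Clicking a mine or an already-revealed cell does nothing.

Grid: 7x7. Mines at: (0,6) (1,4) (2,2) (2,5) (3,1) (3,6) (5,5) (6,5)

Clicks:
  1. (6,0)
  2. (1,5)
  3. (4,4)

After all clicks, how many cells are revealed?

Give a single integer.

Answer: 19

Derivation:
Click 1 (6,0) count=0: revealed 18 new [(3,2) (3,3) (3,4) (4,0) (4,1) (4,2) (4,3) (4,4) (5,0) (5,1) (5,2) (5,3) (5,4) (6,0) (6,1) (6,2) (6,3) (6,4)] -> total=18
Click 2 (1,5) count=3: revealed 1 new [(1,5)] -> total=19
Click 3 (4,4) count=1: revealed 0 new [(none)] -> total=19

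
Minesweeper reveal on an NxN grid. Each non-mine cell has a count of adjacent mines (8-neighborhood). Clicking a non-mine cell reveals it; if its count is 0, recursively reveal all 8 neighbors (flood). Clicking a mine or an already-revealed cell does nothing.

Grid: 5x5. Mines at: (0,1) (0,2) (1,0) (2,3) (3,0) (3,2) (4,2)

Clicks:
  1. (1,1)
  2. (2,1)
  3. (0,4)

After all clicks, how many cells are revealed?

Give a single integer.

Answer: 6

Derivation:
Click 1 (1,1) count=3: revealed 1 new [(1,1)] -> total=1
Click 2 (2,1) count=3: revealed 1 new [(2,1)] -> total=2
Click 3 (0,4) count=0: revealed 4 new [(0,3) (0,4) (1,3) (1,4)] -> total=6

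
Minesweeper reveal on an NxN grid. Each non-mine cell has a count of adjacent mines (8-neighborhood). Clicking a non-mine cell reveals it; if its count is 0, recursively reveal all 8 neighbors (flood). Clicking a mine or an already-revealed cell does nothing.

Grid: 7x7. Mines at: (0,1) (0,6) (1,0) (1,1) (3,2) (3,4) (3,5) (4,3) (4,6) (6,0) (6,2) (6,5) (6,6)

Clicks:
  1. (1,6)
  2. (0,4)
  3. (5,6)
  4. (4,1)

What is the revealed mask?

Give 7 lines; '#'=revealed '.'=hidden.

Answer: ..####.
..#####
..####.
.......
.#.....
......#
.......

Derivation:
Click 1 (1,6) count=1: revealed 1 new [(1,6)] -> total=1
Click 2 (0,4) count=0: revealed 12 new [(0,2) (0,3) (0,4) (0,5) (1,2) (1,3) (1,4) (1,5) (2,2) (2,3) (2,4) (2,5)] -> total=13
Click 3 (5,6) count=3: revealed 1 new [(5,6)] -> total=14
Click 4 (4,1) count=1: revealed 1 new [(4,1)] -> total=15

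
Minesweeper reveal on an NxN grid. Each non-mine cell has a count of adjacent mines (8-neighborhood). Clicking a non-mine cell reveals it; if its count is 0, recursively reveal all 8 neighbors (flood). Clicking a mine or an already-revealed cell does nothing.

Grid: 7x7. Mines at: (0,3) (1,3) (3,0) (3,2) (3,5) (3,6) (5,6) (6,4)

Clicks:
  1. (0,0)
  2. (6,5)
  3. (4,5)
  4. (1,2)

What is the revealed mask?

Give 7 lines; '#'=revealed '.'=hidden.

Click 1 (0,0) count=0: revealed 9 new [(0,0) (0,1) (0,2) (1,0) (1,1) (1,2) (2,0) (2,1) (2,2)] -> total=9
Click 2 (6,5) count=2: revealed 1 new [(6,5)] -> total=10
Click 3 (4,5) count=3: revealed 1 new [(4,5)] -> total=11
Click 4 (1,2) count=2: revealed 0 new [(none)] -> total=11

Answer: ###....
###....
###....
.......
.....#.
.......
.....#.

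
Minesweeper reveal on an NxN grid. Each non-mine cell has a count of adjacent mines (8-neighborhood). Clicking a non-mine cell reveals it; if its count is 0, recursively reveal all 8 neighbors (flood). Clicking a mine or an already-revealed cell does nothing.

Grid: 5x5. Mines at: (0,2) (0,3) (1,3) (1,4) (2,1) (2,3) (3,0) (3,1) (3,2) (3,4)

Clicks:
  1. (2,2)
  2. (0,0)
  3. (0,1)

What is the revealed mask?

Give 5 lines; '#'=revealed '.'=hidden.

Answer: ##...
##...
..#..
.....
.....

Derivation:
Click 1 (2,2) count=5: revealed 1 new [(2,2)] -> total=1
Click 2 (0,0) count=0: revealed 4 new [(0,0) (0,1) (1,0) (1,1)] -> total=5
Click 3 (0,1) count=1: revealed 0 new [(none)] -> total=5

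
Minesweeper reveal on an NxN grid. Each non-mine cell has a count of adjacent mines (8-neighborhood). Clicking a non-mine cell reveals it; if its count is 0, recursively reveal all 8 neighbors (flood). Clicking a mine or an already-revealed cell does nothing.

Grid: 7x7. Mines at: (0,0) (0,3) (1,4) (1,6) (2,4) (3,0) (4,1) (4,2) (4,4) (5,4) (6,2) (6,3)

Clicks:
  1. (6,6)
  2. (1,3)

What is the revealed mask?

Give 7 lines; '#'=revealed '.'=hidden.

Answer: .......
...#...
.....##
.....##
.....##
.....##
.....##

Derivation:
Click 1 (6,6) count=0: revealed 10 new [(2,5) (2,6) (3,5) (3,6) (4,5) (4,6) (5,5) (5,6) (6,5) (6,6)] -> total=10
Click 2 (1,3) count=3: revealed 1 new [(1,3)] -> total=11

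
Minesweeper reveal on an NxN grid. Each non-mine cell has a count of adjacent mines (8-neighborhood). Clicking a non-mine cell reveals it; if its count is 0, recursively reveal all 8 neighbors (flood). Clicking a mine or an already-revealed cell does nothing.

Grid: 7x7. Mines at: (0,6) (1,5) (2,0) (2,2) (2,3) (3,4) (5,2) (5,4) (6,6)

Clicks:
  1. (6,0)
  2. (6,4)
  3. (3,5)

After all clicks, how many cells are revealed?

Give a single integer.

Click 1 (6,0) count=0: revealed 8 new [(3,0) (3,1) (4,0) (4,1) (5,0) (5,1) (6,0) (6,1)] -> total=8
Click 2 (6,4) count=1: revealed 1 new [(6,4)] -> total=9
Click 3 (3,5) count=1: revealed 1 new [(3,5)] -> total=10

Answer: 10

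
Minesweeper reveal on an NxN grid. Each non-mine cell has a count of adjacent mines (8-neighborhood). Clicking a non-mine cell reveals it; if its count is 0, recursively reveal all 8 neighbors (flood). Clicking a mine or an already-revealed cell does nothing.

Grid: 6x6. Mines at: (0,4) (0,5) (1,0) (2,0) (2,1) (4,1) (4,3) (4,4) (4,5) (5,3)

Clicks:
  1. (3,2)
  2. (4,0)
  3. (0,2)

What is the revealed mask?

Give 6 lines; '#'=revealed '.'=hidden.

Click 1 (3,2) count=3: revealed 1 new [(3,2)] -> total=1
Click 2 (4,0) count=1: revealed 1 new [(4,0)] -> total=2
Click 3 (0,2) count=0: revealed 6 new [(0,1) (0,2) (0,3) (1,1) (1,2) (1,3)] -> total=8

Answer: .###..
.###..
......
..#...
#.....
......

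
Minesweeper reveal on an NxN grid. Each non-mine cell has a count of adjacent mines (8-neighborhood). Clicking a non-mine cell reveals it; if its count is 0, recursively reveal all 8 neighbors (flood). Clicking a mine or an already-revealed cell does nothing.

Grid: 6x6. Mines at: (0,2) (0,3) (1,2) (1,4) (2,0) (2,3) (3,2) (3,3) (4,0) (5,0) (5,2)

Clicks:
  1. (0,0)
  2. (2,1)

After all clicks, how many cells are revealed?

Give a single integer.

Answer: 5

Derivation:
Click 1 (0,0) count=0: revealed 4 new [(0,0) (0,1) (1,0) (1,1)] -> total=4
Click 2 (2,1) count=3: revealed 1 new [(2,1)] -> total=5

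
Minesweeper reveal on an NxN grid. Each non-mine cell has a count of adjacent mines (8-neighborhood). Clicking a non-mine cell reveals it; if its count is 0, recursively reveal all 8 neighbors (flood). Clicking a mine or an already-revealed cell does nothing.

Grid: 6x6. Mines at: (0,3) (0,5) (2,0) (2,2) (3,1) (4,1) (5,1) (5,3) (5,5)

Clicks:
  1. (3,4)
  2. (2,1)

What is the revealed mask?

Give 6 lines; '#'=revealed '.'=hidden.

Answer: ......
...###
.#.###
...###
...###
......

Derivation:
Click 1 (3,4) count=0: revealed 12 new [(1,3) (1,4) (1,5) (2,3) (2,4) (2,5) (3,3) (3,4) (3,5) (4,3) (4,4) (4,5)] -> total=12
Click 2 (2,1) count=3: revealed 1 new [(2,1)] -> total=13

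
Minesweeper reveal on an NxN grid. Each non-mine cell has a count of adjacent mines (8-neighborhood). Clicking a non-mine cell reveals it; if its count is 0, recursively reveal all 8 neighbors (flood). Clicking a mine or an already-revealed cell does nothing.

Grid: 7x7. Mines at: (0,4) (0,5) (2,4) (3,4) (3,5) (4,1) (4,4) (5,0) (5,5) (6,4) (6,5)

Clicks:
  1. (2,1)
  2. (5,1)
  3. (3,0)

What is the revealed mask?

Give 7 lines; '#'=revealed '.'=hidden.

Answer: ####...
####...
####...
####...
.......
.#.....
.......

Derivation:
Click 1 (2,1) count=0: revealed 16 new [(0,0) (0,1) (0,2) (0,3) (1,0) (1,1) (1,2) (1,3) (2,0) (2,1) (2,2) (2,3) (3,0) (3,1) (3,2) (3,3)] -> total=16
Click 2 (5,1) count=2: revealed 1 new [(5,1)] -> total=17
Click 3 (3,0) count=1: revealed 0 new [(none)] -> total=17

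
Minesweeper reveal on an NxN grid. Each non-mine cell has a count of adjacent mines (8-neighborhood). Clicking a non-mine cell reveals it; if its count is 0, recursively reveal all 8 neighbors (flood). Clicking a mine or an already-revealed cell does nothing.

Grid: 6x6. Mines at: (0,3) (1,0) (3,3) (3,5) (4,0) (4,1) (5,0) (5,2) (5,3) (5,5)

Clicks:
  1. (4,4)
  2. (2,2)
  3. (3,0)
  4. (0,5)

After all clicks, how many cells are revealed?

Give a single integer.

Click 1 (4,4) count=4: revealed 1 new [(4,4)] -> total=1
Click 2 (2,2) count=1: revealed 1 new [(2,2)] -> total=2
Click 3 (3,0) count=2: revealed 1 new [(3,0)] -> total=3
Click 4 (0,5) count=0: revealed 6 new [(0,4) (0,5) (1,4) (1,5) (2,4) (2,5)] -> total=9

Answer: 9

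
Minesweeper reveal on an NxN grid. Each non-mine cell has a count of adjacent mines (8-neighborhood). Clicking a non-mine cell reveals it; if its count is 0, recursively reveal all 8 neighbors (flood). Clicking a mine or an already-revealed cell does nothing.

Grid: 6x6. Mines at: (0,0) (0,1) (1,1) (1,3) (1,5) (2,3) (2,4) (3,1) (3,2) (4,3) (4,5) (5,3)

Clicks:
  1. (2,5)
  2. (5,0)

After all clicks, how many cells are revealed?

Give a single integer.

Answer: 7

Derivation:
Click 1 (2,5) count=2: revealed 1 new [(2,5)] -> total=1
Click 2 (5,0) count=0: revealed 6 new [(4,0) (4,1) (4,2) (5,0) (5,1) (5,2)] -> total=7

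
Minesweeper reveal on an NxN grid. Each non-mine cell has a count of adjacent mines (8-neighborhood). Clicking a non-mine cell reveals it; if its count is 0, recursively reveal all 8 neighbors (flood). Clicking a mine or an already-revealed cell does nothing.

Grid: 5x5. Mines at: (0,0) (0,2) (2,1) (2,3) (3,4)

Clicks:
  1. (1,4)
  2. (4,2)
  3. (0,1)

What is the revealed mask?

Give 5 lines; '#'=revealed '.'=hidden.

Answer: .#...
....#
.....
####.
####.

Derivation:
Click 1 (1,4) count=1: revealed 1 new [(1,4)] -> total=1
Click 2 (4,2) count=0: revealed 8 new [(3,0) (3,1) (3,2) (3,3) (4,0) (4,1) (4,2) (4,3)] -> total=9
Click 3 (0,1) count=2: revealed 1 new [(0,1)] -> total=10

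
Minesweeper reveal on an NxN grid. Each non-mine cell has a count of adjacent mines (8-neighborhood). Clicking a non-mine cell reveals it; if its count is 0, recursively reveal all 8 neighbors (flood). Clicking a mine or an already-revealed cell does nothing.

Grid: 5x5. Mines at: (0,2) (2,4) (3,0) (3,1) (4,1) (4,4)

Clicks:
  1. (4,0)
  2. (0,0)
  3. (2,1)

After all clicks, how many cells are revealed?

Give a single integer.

Click 1 (4,0) count=3: revealed 1 new [(4,0)] -> total=1
Click 2 (0,0) count=0: revealed 6 new [(0,0) (0,1) (1,0) (1,1) (2,0) (2,1)] -> total=7
Click 3 (2,1) count=2: revealed 0 new [(none)] -> total=7

Answer: 7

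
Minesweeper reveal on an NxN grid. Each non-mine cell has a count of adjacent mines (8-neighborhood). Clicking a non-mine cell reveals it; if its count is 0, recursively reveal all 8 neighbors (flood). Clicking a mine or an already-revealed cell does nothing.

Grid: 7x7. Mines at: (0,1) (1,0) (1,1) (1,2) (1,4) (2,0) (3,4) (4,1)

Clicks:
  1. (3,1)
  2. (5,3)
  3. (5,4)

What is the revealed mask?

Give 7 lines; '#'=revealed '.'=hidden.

Click 1 (3,1) count=2: revealed 1 new [(3,1)] -> total=1
Click 2 (5,3) count=0: revealed 27 new [(0,5) (0,6) (1,5) (1,6) (2,5) (2,6) (3,5) (3,6) (4,2) (4,3) (4,4) (4,5) (4,6) (5,0) (5,1) (5,2) (5,3) (5,4) (5,5) (5,6) (6,0) (6,1) (6,2) (6,3) (6,4) (6,5) (6,6)] -> total=28
Click 3 (5,4) count=0: revealed 0 new [(none)] -> total=28

Answer: .....##
.....##
.....##
.#...##
..#####
#######
#######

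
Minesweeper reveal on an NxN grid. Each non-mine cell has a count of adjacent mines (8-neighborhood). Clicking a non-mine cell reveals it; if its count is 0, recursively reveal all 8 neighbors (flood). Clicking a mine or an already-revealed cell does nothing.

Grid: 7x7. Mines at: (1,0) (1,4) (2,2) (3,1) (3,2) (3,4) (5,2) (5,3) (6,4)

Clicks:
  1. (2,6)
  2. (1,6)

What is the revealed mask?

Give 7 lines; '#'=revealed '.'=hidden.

Answer: .....##
.....##
.....##
.....##
.....##
.....##
.....##

Derivation:
Click 1 (2,6) count=0: revealed 14 new [(0,5) (0,6) (1,5) (1,6) (2,5) (2,6) (3,5) (3,6) (4,5) (4,6) (5,5) (5,6) (6,5) (6,6)] -> total=14
Click 2 (1,6) count=0: revealed 0 new [(none)] -> total=14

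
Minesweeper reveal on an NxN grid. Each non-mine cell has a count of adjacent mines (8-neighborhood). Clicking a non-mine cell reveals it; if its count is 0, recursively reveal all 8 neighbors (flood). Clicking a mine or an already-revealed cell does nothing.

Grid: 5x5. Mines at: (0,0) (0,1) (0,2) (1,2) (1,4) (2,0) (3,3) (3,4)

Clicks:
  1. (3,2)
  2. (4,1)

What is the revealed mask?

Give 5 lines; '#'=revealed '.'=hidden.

Answer: .....
.....
.....
###..
###..

Derivation:
Click 1 (3,2) count=1: revealed 1 new [(3,2)] -> total=1
Click 2 (4,1) count=0: revealed 5 new [(3,0) (3,1) (4,0) (4,1) (4,2)] -> total=6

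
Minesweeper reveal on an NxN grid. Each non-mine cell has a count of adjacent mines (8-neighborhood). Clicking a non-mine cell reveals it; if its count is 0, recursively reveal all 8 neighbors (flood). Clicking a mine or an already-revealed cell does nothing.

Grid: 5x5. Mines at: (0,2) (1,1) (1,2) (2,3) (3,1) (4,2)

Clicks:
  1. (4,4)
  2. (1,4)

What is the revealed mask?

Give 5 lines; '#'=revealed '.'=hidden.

Answer: .....
....#
.....
...##
...##

Derivation:
Click 1 (4,4) count=0: revealed 4 new [(3,3) (3,4) (4,3) (4,4)] -> total=4
Click 2 (1,4) count=1: revealed 1 new [(1,4)] -> total=5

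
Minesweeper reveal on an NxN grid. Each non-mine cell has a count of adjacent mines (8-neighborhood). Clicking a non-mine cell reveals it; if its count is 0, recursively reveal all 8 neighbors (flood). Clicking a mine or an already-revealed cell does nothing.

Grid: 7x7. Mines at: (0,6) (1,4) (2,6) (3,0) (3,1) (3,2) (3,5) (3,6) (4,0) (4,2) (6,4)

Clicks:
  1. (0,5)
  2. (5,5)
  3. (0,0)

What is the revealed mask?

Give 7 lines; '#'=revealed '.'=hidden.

Click 1 (0,5) count=2: revealed 1 new [(0,5)] -> total=1
Click 2 (5,5) count=1: revealed 1 new [(5,5)] -> total=2
Click 3 (0,0) count=0: revealed 12 new [(0,0) (0,1) (0,2) (0,3) (1,0) (1,1) (1,2) (1,3) (2,0) (2,1) (2,2) (2,3)] -> total=14

Answer: ####.#.
####...
####...
.......
.......
.....#.
.......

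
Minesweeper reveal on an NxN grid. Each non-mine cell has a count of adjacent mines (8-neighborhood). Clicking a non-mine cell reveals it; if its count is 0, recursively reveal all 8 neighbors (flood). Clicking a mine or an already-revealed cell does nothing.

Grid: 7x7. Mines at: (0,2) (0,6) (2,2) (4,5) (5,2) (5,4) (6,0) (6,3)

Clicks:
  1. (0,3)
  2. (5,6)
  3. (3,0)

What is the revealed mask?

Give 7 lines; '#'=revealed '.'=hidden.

Answer: ##.#...
##.....
##.....
##.....
##.....
##....#
.......

Derivation:
Click 1 (0,3) count=1: revealed 1 new [(0,3)] -> total=1
Click 2 (5,6) count=1: revealed 1 new [(5,6)] -> total=2
Click 3 (3,0) count=0: revealed 12 new [(0,0) (0,1) (1,0) (1,1) (2,0) (2,1) (3,0) (3,1) (4,0) (4,1) (5,0) (5,1)] -> total=14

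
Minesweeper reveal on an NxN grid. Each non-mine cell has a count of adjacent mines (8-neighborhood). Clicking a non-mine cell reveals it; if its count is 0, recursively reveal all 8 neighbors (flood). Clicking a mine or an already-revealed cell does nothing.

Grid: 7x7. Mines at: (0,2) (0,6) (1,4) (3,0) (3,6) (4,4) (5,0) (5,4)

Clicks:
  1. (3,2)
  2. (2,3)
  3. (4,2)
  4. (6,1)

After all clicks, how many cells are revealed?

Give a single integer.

Answer: 18

Derivation:
Click 1 (3,2) count=0: revealed 18 new [(1,1) (1,2) (1,3) (2,1) (2,2) (2,3) (3,1) (3,2) (3,3) (4,1) (4,2) (4,3) (5,1) (5,2) (5,3) (6,1) (6,2) (6,3)] -> total=18
Click 2 (2,3) count=1: revealed 0 new [(none)] -> total=18
Click 3 (4,2) count=0: revealed 0 new [(none)] -> total=18
Click 4 (6,1) count=1: revealed 0 new [(none)] -> total=18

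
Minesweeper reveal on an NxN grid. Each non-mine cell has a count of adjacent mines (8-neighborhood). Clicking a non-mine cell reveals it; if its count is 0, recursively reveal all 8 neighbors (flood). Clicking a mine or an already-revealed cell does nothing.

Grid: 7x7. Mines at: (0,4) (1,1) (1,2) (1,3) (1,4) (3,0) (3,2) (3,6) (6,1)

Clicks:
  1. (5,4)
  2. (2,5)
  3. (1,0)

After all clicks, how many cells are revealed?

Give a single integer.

Answer: 22

Derivation:
Click 1 (5,4) count=0: revealed 21 new [(2,3) (2,4) (2,5) (3,3) (3,4) (3,5) (4,2) (4,3) (4,4) (4,5) (4,6) (5,2) (5,3) (5,4) (5,5) (5,6) (6,2) (6,3) (6,4) (6,5) (6,6)] -> total=21
Click 2 (2,5) count=2: revealed 0 new [(none)] -> total=21
Click 3 (1,0) count=1: revealed 1 new [(1,0)] -> total=22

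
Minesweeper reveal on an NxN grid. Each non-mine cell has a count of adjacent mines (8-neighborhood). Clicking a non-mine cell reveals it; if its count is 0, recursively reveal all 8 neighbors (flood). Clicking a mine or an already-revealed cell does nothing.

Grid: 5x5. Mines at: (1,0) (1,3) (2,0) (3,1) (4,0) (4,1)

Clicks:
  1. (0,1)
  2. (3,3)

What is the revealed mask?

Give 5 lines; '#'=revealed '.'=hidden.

Answer: .#...
.....
..###
..###
..###

Derivation:
Click 1 (0,1) count=1: revealed 1 new [(0,1)] -> total=1
Click 2 (3,3) count=0: revealed 9 new [(2,2) (2,3) (2,4) (3,2) (3,3) (3,4) (4,2) (4,3) (4,4)] -> total=10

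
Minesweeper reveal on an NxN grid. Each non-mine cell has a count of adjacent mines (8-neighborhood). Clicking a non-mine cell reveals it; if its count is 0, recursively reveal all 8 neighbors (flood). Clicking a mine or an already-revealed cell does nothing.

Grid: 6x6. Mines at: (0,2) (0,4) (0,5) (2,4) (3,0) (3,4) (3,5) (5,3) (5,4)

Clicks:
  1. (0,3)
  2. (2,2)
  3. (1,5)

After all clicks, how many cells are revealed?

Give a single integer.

Answer: 14

Derivation:
Click 1 (0,3) count=2: revealed 1 new [(0,3)] -> total=1
Click 2 (2,2) count=0: revealed 12 new [(1,1) (1,2) (1,3) (2,1) (2,2) (2,3) (3,1) (3,2) (3,3) (4,1) (4,2) (4,3)] -> total=13
Click 3 (1,5) count=3: revealed 1 new [(1,5)] -> total=14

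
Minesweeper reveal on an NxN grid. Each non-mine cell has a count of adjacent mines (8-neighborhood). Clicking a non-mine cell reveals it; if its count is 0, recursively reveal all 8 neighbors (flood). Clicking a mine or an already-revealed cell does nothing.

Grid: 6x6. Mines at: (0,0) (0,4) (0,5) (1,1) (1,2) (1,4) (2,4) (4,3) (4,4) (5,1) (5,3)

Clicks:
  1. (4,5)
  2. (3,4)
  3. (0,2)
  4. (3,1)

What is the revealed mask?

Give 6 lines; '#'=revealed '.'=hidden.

Answer: ..#...
......
###...
###.#.
###..#
......

Derivation:
Click 1 (4,5) count=1: revealed 1 new [(4,5)] -> total=1
Click 2 (3,4) count=3: revealed 1 new [(3,4)] -> total=2
Click 3 (0,2) count=2: revealed 1 new [(0,2)] -> total=3
Click 4 (3,1) count=0: revealed 9 new [(2,0) (2,1) (2,2) (3,0) (3,1) (3,2) (4,0) (4,1) (4,2)] -> total=12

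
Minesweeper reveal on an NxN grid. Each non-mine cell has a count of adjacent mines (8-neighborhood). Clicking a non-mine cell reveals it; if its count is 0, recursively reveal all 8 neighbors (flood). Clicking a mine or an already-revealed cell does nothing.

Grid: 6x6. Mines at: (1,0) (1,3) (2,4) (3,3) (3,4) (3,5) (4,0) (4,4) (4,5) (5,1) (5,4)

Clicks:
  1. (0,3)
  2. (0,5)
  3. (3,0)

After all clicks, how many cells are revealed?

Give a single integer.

Answer: 6

Derivation:
Click 1 (0,3) count=1: revealed 1 new [(0,3)] -> total=1
Click 2 (0,5) count=0: revealed 4 new [(0,4) (0,5) (1,4) (1,5)] -> total=5
Click 3 (3,0) count=1: revealed 1 new [(3,0)] -> total=6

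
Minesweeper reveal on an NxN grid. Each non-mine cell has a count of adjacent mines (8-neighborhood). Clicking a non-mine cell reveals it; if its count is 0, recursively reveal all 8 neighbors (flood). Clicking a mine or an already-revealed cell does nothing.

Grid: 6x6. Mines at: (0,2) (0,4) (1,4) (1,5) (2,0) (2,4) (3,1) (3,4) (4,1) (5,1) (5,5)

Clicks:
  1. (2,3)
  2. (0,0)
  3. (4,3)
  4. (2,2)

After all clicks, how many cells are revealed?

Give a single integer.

Answer: 7

Derivation:
Click 1 (2,3) count=3: revealed 1 new [(2,3)] -> total=1
Click 2 (0,0) count=0: revealed 4 new [(0,0) (0,1) (1,0) (1,1)] -> total=5
Click 3 (4,3) count=1: revealed 1 new [(4,3)] -> total=6
Click 4 (2,2) count=1: revealed 1 new [(2,2)] -> total=7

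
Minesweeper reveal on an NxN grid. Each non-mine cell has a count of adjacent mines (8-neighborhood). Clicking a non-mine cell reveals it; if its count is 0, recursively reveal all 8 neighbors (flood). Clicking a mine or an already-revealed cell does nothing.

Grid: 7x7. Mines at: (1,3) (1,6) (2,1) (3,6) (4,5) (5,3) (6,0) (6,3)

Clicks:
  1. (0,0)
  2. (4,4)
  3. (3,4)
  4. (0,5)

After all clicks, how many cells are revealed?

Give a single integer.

Answer: 9

Derivation:
Click 1 (0,0) count=0: revealed 6 new [(0,0) (0,1) (0,2) (1,0) (1,1) (1,2)] -> total=6
Click 2 (4,4) count=2: revealed 1 new [(4,4)] -> total=7
Click 3 (3,4) count=1: revealed 1 new [(3,4)] -> total=8
Click 4 (0,5) count=1: revealed 1 new [(0,5)] -> total=9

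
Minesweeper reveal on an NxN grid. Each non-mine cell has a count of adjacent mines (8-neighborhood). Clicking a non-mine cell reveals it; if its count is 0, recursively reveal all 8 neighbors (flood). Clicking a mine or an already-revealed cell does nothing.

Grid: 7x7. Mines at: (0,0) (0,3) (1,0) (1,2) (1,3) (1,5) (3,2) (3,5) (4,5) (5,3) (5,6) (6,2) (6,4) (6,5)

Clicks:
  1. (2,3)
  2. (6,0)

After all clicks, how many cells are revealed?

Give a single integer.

Click 1 (2,3) count=3: revealed 1 new [(2,3)] -> total=1
Click 2 (6,0) count=0: revealed 10 new [(2,0) (2,1) (3,0) (3,1) (4,0) (4,1) (5,0) (5,1) (6,0) (6,1)] -> total=11

Answer: 11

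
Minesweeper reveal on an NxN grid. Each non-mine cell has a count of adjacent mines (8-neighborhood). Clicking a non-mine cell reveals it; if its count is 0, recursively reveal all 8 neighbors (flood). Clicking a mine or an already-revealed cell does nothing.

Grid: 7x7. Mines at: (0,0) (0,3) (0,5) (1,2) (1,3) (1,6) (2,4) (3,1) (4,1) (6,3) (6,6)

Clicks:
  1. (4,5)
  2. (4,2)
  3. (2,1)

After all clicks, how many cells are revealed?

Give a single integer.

Click 1 (4,5) count=0: revealed 17 new [(2,5) (2,6) (3,2) (3,3) (3,4) (3,5) (3,6) (4,2) (4,3) (4,4) (4,5) (4,6) (5,2) (5,3) (5,4) (5,5) (5,6)] -> total=17
Click 2 (4,2) count=2: revealed 0 new [(none)] -> total=17
Click 3 (2,1) count=2: revealed 1 new [(2,1)] -> total=18

Answer: 18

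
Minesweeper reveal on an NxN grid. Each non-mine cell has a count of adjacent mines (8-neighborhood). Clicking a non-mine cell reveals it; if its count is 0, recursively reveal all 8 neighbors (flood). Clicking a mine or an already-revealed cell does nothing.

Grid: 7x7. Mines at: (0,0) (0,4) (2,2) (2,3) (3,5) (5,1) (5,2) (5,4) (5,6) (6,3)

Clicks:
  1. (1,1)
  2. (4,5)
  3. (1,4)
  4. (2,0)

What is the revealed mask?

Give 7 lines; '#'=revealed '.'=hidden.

Click 1 (1,1) count=2: revealed 1 new [(1,1)] -> total=1
Click 2 (4,5) count=3: revealed 1 new [(4,5)] -> total=2
Click 3 (1,4) count=2: revealed 1 new [(1,4)] -> total=3
Click 4 (2,0) count=0: revealed 7 new [(1,0) (2,0) (2,1) (3,0) (3,1) (4,0) (4,1)] -> total=10

Answer: .......
##..#..
##.....
##.....
##...#.
.......
.......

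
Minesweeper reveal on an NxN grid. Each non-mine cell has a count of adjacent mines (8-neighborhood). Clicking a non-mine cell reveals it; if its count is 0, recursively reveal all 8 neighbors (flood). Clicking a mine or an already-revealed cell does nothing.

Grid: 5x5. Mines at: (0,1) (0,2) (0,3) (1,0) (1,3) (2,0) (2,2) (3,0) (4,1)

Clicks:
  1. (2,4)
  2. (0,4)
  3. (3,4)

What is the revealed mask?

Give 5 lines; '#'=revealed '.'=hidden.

Answer: ....#
.....
...##
..###
..###

Derivation:
Click 1 (2,4) count=1: revealed 1 new [(2,4)] -> total=1
Click 2 (0,4) count=2: revealed 1 new [(0,4)] -> total=2
Click 3 (3,4) count=0: revealed 7 new [(2,3) (3,2) (3,3) (3,4) (4,2) (4,3) (4,4)] -> total=9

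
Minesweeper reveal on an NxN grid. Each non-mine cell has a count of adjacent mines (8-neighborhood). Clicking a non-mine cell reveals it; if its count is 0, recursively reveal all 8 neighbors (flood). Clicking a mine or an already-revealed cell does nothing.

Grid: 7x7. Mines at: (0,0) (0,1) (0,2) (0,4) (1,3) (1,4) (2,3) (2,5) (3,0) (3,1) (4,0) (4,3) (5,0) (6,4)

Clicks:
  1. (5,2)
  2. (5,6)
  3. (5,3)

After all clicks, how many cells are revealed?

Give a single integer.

Click 1 (5,2) count=1: revealed 1 new [(5,2)] -> total=1
Click 2 (5,6) count=0: revealed 11 new [(3,4) (3,5) (3,6) (4,4) (4,5) (4,6) (5,4) (5,5) (5,6) (6,5) (6,6)] -> total=12
Click 3 (5,3) count=2: revealed 1 new [(5,3)] -> total=13

Answer: 13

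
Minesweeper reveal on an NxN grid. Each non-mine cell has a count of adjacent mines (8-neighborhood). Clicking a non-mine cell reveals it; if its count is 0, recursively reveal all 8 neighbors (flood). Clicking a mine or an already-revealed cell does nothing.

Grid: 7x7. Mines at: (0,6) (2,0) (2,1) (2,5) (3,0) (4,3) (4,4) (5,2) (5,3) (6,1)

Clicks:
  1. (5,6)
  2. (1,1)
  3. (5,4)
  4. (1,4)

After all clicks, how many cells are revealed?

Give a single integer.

Answer: 12

Derivation:
Click 1 (5,6) count=0: revealed 10 new [(3,5) (3,6) (4,5) (4,6) (5,4) (5,5) (5,6) (6,4) (6,5) (6,6)] -> total=10
Click 2 (1,1) count=2: revealed 1 new [(1,1)] -> total=11
Click 3 (5,4) count=3: revealed 0 new [(none)] -> total=11
Click 4 (1,4) count=1: revealed 1 new [(1,4)] -> total=12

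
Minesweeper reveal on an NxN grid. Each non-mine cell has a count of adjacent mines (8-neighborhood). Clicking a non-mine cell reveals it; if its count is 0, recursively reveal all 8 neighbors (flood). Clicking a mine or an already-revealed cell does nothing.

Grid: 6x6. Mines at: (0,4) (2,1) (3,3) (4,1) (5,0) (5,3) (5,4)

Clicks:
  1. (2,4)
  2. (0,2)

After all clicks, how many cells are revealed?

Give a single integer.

Answer: 9

Derivation:
Click 1 (2,4) count=1: revealed 1 new [(2,4)] -> total=1
Click 2 (0,2) count=0: revealed 8 new [(0,0) (0,1) (0,2) (0,3) (1,0) (1,1) (1,2) (1,3)] -> total=9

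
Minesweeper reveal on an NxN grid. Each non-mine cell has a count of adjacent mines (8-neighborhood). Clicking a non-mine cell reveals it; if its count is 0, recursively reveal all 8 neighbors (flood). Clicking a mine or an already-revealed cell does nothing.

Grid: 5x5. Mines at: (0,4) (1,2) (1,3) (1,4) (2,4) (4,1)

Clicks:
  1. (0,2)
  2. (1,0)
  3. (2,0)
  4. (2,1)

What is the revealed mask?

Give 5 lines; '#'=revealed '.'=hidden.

Answer: ###..
##...
##...
##...
.....

Derivation:
Click 1 (0,2) count=2: revealed 1 new [(0,2)] -> total=1
Click 2 (1,0) count=0: revealed 8 new [(0,0) (0,1) (1,0) (1,1) (2,0) (2,1) (3,0) (3,1)] -> total=9
Click 3 (2,0) count=0: revealed 0 new [(none)] -> total=9
Click 4 (2,1) count=1: revealed 0 new [(none)] -> total=9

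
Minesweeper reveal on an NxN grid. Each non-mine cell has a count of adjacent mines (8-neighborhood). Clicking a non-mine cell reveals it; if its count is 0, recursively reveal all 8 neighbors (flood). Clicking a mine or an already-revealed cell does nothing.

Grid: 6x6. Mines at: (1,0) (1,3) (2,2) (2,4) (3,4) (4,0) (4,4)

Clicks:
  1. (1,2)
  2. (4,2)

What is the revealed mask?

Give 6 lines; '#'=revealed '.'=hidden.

Click 1 (1,2) count=2: revealed 1 new [(1,2)] -> total=1
Click 2 (4,2) count=0: revealed 9 new [(3,1) (3,2) (3,3) (4,1) (4,2) (4,3) (5,1) (5,2) (5,3)] -> total=10

Answer: ......
..#...
......
.###..
.###..
.###..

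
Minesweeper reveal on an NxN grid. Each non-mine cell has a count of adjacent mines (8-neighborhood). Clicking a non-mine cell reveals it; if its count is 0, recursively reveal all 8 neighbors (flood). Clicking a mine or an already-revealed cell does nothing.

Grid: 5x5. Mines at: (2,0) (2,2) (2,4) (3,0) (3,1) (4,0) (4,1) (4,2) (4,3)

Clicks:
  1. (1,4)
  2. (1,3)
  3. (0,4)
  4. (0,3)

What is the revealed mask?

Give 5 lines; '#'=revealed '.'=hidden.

Click 1 (1,4) count=1: revealed 1 new [(1,4)] -> total=1
Click 2 (1,3) count=2: revealed 1 new [(1,3)] -> total=2
Click 3 (0,4) count=0: revealed 8 new [(0,0) (0,1) (0,2) (0,3) (0,4) (1,0) (1,1) (1,2)] -> total=10
Click 4 (0,3) count=0: revealed 0 new [(none)] -> total=10

Answer: #####
#####
.....
.....
.....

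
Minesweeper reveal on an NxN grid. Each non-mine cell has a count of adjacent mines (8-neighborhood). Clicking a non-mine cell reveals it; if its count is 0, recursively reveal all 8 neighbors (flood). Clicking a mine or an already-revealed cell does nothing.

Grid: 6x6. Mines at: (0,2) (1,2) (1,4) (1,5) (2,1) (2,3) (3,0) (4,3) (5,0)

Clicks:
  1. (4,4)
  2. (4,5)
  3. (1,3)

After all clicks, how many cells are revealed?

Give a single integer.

Click 1 (4,4) count=1: revealed 1 new [(4,4)] -> total=1
Click 2 (4,5) count=0: revealed 7 new [(2,4) (2,5) (3,4) (3,5) (4,5) (5,4) (5,5)] -> total=8
Click 3 (1,3) count=4: revealed 1 new [(1,3)] -> total=9

Answer: 9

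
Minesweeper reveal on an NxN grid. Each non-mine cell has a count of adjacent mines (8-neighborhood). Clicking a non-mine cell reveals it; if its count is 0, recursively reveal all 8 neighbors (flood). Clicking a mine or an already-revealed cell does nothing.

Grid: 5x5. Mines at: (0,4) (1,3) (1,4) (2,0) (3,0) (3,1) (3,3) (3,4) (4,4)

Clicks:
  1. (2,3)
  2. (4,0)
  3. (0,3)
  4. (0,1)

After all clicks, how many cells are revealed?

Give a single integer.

Answer: 9

Derivation:
Click 1 (2,3) count=4: revealed 1 new [(2,3)] -> total=1
Click 2 (4,0) count=2: revealed 1 new [(4,0)] -> total=2
Click 3 (0,3) count=3: revealed 1 new [(0,3)] -> total=3
Click 4 (0,1) count=0: revealed 6 new [(0,0) (0,1) (0,2) (1,0) (1,1) (1,2)] -> total=9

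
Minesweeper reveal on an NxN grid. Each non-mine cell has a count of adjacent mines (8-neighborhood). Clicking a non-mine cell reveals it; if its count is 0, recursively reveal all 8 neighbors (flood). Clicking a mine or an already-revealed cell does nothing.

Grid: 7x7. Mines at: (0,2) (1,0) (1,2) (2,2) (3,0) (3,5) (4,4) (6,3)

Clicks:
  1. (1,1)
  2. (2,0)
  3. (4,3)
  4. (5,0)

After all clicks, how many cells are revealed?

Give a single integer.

Click 1 (1,1) count=4: revealed 1 new [(1,1)] -> total=1
Click 2 (2,0) count=2: revealed 1 new [(2,0)] -> total=2
Click 3 (4,3) count=1: revealed 1 new [(4,3)] -> total=3
Click 4 (5,0) count=0: revealed 13 new [(3,1) (3,2) (3,3) (4,0) (4,1) (4,2) (5,0) (5,1) (5,2) (5,3) (6,0) (6,1) (6,2)] -> total=16

Answer: 16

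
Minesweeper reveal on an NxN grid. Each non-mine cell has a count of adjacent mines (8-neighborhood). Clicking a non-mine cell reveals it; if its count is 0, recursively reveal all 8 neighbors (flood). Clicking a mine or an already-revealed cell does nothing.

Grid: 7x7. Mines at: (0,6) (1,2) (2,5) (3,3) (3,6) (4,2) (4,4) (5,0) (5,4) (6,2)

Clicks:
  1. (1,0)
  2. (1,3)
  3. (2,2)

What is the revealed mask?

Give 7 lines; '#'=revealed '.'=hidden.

Click 1 (1,0) count=0: revealed 10 new [(0,0) (0,1) (1,0) (1,1) (2,0) (2,1) (3,0) (3,1) (4,0) (4,1)] -> total=10
Click 2 (1,3) count=1: revealed 1 new [(1,3)] -> total=11
Click 3 (2,2) count=2: revealed 1 new [(2,2)] -> total=12

Answer: ##.....
##.#...
###....
##.....
##.....
.......
.......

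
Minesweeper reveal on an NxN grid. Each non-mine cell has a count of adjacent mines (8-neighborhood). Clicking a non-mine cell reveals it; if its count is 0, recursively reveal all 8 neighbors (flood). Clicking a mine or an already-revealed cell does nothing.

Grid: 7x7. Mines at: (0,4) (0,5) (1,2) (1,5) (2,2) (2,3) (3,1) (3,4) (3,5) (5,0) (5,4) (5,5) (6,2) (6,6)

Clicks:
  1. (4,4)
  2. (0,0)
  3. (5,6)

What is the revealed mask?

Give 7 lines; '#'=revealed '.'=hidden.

Answer: ##.....
##.....
##.....
.......
....#..
......#
.......

Derivation:
Click 1 (4,4) count=4: revealed 1 new [(4,4)] -> total=1
Click 2 (0,0) count=0: revealed 6 new [(0,0) (0,1) (1,0) (1,1) (2,0) (2,1)] -> total=7
Click 3 (5,6) count=2: revealed 1 new [(5,6)] -> total=8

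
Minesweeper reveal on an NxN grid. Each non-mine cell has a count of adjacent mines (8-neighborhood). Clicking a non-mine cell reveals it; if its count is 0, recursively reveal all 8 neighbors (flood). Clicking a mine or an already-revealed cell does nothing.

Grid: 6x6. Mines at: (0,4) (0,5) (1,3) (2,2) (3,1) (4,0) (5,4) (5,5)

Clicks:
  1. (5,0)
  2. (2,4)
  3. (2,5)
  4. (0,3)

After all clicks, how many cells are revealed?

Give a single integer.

Click 1 (5,0) count=1: revealed 1 new [(5,0)] -> total=1
Click 2 (2,4) count=1: revealed 1 new [(2,4)] -> total=2
Click 3 (2,5) count=0: revealed 10 new [(1,4) (1,5) (2,3) (2,5) (3,3) (3,4) (3,5) (4,3) (4,4) (4,5)] -> total=12
Click 4 (0,3) count=2: revealed 1 new [(0,3)] -> total=13

Answer: 13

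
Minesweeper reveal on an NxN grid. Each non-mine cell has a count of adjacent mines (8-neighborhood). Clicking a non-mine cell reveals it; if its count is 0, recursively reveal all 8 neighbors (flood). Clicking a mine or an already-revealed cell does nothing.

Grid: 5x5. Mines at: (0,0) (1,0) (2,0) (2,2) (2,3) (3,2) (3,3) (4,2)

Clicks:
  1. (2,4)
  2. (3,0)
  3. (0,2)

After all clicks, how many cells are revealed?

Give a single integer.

Click 1 (2,4) count=2: revealed 1 new [(2,4)] -> total=1
Click 2 (3,0) count=1: revealed 1 new [(3,0)] -> total=2
Click 3 (0,2) count=0: revealed 8 new [(0,1) (0,2) (0,3) (0,4) (1,1) (1,2) (1,3) (1,4)] -> total=10

Answer: 10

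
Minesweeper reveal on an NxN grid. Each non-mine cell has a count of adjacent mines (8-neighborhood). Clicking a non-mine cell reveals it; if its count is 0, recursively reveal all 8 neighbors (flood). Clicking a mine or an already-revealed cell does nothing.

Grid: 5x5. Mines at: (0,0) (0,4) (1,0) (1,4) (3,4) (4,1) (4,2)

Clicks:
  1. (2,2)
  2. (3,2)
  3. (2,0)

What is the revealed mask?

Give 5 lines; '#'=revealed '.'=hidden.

Answer: .###.
.###.
####.
.###.
.....

Derivation:
Click 1 (2,2) count=0: revealed 12 new [(0,1) (0,2) (0,3) (1,1) (1,2) (1,3) (2,1) (2,2) (2,3) (3,1) (3,2) (3,3)] -> total=12
Click 2 (3,2) count=2: revealed 0 new [(none)] -> total=12
Click 3 (2,0) count=1: revealed 1 new [(2,0)] -> total=13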